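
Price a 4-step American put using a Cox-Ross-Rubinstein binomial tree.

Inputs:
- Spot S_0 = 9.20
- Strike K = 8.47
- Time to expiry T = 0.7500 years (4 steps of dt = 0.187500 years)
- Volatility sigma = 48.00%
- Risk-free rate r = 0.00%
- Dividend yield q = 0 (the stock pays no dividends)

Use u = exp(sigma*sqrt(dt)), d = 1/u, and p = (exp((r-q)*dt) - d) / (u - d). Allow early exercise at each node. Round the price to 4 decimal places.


dt = T/N = 0.187500
u = exp(sigma*sqrt(dt)) = 1.231024; d = 1/u = 0.812332
p = (exp((r-q)*dt) - d) / (u - d) = 0.448225
Discount per step: exp(-r*dt) = 1.000000
Stock lattice S(k, i) with i counting down-moves:
  k=0: S(0,0) = 9.2000
  k=1: S(1,0) = 11.3254; S(1,1) = 7.4735
  k=2: S(2,0) = 13.9419; S(2,1) = 9.2000; S(2,2) = 6.0709
  k=3: S(3,0) = 17.1628; S(3,1) = 11.3254; S(3,2) = 7.4735; S(3,3) = 4.9316
  k=4: S(4,0) = 21.1278; S(4,1) = 13.9419; S(4,2) = 9.2000; S(4,3) = 6.0709; S(4,4) = 4.0061
Terminal payoffs V(N, i) = max(K - S_T, 0):
  V(4,0) = 0.000000; V(4,1) = 0.000000; V(4,2) = 0.000000; V(4,3) = 2.399073; V(4,4) = 4.463896
Backward induction: V(k, i) = exp(-r*dt) * [p * V(k+1, i) + (1-p) * V(k+1, i+1)]; then take max(V_cont, immediate exercise) for American.
  V(3,0) = exp(-r*dt) * [p*0.000000 + (1-p)*0.000000] = 0.000000; exercise = 0.000000; V(3,0) = max -> 0.000000
  V(3,1) = exp(-r*dt) * [p*0.000000 + (1-p)*0.000000] = 0.000000; exercise = 0.000000; V(3,1) = max -> 0.000000
  V(3,2) = exp(-r*dt) * [p*0.000000 + (1-p)*2.399073] = 1.323749; exercise = 0.996545; V(3,2) = max -> 1.323749
  V(3,3) = exp(-r*dt) * [p*2.399073 + (1-p)*4.463896] = 3.538392; exercise = 3.538392; V(3,3) = max -> 3.538392
  V(2,0) = exp(-r*dt) * [p*0.000000 + (1-p)*0.000000] = 0.000000; exercise = 0.000000; V(2,0) = max -> 0.000000
  V(2,1) = exp(-r*dt) * [p*0.000000 + (1-p)*1.323749] = 0.730412; exercise = 0.000000; V(2,1) = max -> 0.730412
  V(2,2) = exp(-r*dt) * [p*1.323749 + (1-p)*3.538392] = 2.545734; exercise = 2.399073; V(2,2) = max -> 2.545734
  V(1,0) = exp(-r*dt) * [p*0.000000 + (1-p)*0.730412] = 0.403023; exercise = 0.000000; V(1,0) = max -> 0.403023
  V(1,1) = exp(-r*dt) * [p*0.730412 + (1-p)*2.545734] = 1.732062; exercise = 0.996545; V(1,1) = max -> 1.732062
  V(0,0) = exp(-r*dt) * [p*0.403023 + (1-p)*1.732062] = 1.136354; exercise = 0.000000; V(0,0) = max -> 1.136354

Answer: Price = V(0,0) = 1.1364


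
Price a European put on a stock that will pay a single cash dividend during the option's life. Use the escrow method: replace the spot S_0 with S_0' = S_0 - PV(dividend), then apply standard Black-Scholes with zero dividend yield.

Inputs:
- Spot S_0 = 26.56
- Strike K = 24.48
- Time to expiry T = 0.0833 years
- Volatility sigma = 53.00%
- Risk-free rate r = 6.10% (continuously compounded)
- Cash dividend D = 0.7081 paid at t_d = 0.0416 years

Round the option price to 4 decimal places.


Answer: Price = 0.8964

Derivation:
PV(D) = D * exp(-r * t_d) = 0.7081 * 0.99746562 = 0.70630540
S_0' = S_0 - PV(D) = 26.5600 - 0.70630540 = 25.85369460
d1 = (ln(S_0'/K) + (r + sigma^2/2)*T) / (sigma*sqrt(T)) = 0.46662182
d2 = d1 - sigma*sqrt(T) = 0.31365460
exp(-rT) = 0.99493159
N(-d1) = 0.32038524; N(-d2) = 0.37689169
P = K * exp(-rT) * N(-d2) - S_0' * N(-d1) = 24.4800 * 0.99493159 * 0.37689169 - 25.85369460 * 0.32038524 = 0.8964


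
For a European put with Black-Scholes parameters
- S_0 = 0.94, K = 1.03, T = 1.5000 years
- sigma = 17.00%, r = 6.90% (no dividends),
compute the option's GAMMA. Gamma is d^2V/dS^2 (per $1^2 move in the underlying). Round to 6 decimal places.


Answer: Gamma = 2.011801

Derivation:
d1 = 0.1620543704; d2 = -0.0461522577
phi(d1) = 0.3937380877; exp(-qT) = 1.0000000000; exp(-rT) = 0.9016760227
Gamma = exp(-qT) * phi(d1) / (S * sigma * sqrt(T)) = 1.0000000000 * 0.3937380877 / (0.9400 * 0.1700 * 1.2247448714) = 2.011801


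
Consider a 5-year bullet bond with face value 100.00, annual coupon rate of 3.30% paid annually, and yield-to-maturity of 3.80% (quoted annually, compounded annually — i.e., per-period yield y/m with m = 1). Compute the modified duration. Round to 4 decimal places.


Answer: Modified duration = 4.5149

Derivation:
Coupon per period c = face * coupon_rate / m = 3.300000
Periods per year m = 1; per-period yield y/m = 0.038000
Number of cashflows N = 5
Cashflows (t years, CF_t, discount factor 1/(1+y/m)^(m*t), PV):
  t = 1.0000: CF_t = 3.300000, DF = 0.963391, PV = 3.179191
  t = 2.0000: CF_t = 3.300000, DF = 0.928122, PV = 3.062804
  t = 3.0000: CF_t = 3.300000, DF = 0.894145, PV = 2.950678
  t = 4.0000: CF_t = 3.300000, DF = 0.861411, PV = 2.842657
  t = 5.0000: CF_t = 103.300000, DF = 0.829876, PV = 85.726196
Price P = sum_t PV_t = 97.761527
First compute Macaulay numerator sum_t t * PV_t:
  t * PV_t at t = 1.0000: 3.179191
  t * PV_t at t = 2.0000: 6.125608
  t * PV_t at t = 3.0000: 8.852035
  t * PV_t at t = 4.0000: 11.370630
  t * PV_t at t = 5.0000: 428.630981
Macaulay duration D = 458.158445 / 97.761527 = 4.686490
Modified duration = D / (1 + y/m) = 4.686490 / (1 + 0.038000) = 4.514923


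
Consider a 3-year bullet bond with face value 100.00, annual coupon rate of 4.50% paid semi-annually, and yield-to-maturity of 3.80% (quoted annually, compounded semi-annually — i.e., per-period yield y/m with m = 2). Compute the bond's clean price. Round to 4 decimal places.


Answer: Price = 101.9671

Derivation:
Coupon per period c = face * coupon_rate / m = 2.250000
Periods per year m = 2; per-period yield y/m = 0.019000
Number of cashflows N = 6
Cashflows (t years, CF_t, discount factor 1/(1+y/m)^(m*t), PV):
  t = 0.5000: CF_t = 2.250000, DF = 0.981354, PV = 2.208047
  t = 1.0000: CF_t = 2.250000, DF = 0.963056, PV = 2.166876
  t = 1.5000: CF_t = 2.250000, DF = 0.945099, PV = 2.126473
  t = 2.0000: CF_t = 2.250000, DF = 0.927477, PV = 2.086824
  t = 2.5000: CF_t = 2.250000, DF = 0.910184, PV = 2.047913
  t = 3.0000: CF_t = 102.250000, DF = 0.893213, PV = 91.331000
Price P = sum_t PV_t = 101.967134


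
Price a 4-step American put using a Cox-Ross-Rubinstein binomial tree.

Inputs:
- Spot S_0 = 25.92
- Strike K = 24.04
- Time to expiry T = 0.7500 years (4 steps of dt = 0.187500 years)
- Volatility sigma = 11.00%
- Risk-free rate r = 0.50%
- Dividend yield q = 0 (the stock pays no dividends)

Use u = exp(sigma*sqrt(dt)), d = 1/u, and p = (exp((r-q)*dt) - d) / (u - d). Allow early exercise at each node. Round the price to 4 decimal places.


dt = T/N = 0.187500
u = exp(sigma*sqrt(dt)) = 1.048784; d = 1/u = 0.953485
p = (exp((r-q)*dt) - d) / (u - d) = 0.497936
Discount per step: exp(-r*dt) = 0.999063
Stock lattice S(k, i) with i counting down-moves:
  k=0: S(0,0) = 25.9200
  k=1: S(1,0) = 27.1845; S(1,1) = 24.7143
  k=2: S(2,0) = 28.5106; S(2,1) = 25.9200; S(2,2) = 23.5648
  k=3: S(3,0) = 29.9015; S(3,1) = 27.1845; S(3,2) = 24.7143; S(3,3) = 22.4686
  k=4: S(4,0) = 31.3602; S(4,1) = 28.5106; S(4,2) = 25.9200; S(4,3) = 23.5648; S(4,4) = 21.4235
Terminal payoffs V(N, i) = max(K - S_T, 0):
  V(4,0) = 0.000000; V(4,1) = 0.000000; V(4,2) = 0.000000; V(4,3) = 0.475247; V(4,4) = 2.616482
Backward induction: V(k, i) = exp(-r*dt) * [p * V(k+1, i) + (1-p) * V(k+1, i+1)]; then take max(V_cont, immediate exercise) for American.
  V(3,0) = exp(-r*dt) * [p*0.000000 + (1-p)*0.000000] = 0.000000; exercise = 0.000000; V(3,0) = max -> 0.000000
  V(3,1) = exp(-r*dt) * [p*0.000000 + (1-p)*0.000000] = 0.000000; exercise = 0.000000; V(3,1) = max -> 0.000000
  V(3,2) = exp(-r*dt) * [p*0.000000 + (1-p)*0.475247] = 0.238381; exercise = 0.000000; V(3,2) = max -> 0.238381
  V(3,3) = exp(-r*dt) * [p*0.475247 + (1-p)*2.616482] = 1.548830; exercise = 1.571357; V(3,3) = max -> 1.571357
  V(2,0) = exp(-r*dt) * [p*0.000000 + (1-p)*0.000000] = 0.000000; exercise = 0.000000; V(2,0) = max -> 0.000000
  V(2,1) = exp(-r*dt) * [p*0.000000 + (1-p)*0.238381] = 0.119570; exercise = 0.000000; V(2,1) = max -> 0.119570
  V(2,2) = exp(-r*dt) * [p*0.238381 + (1-p)*1.571357] = 0.906769; exercise = 0.475247; V(2,2) = max -> 0.906769
  V(1,0) = exp(-r*dt) * [p*0.000000 + (1-p)*0.119570] = 0.059976; exercise = 0.000000; V(1,0) = max -> 0.059976
  V(1,1) = exp(-r*dt) * [p*0.119570 + (1-p)*0.906769] = 0.514312; exercise = 0.000000; V(1,1) = max -> 0.514312
  V(0,0) = exp(-r*dt) * [p*0.059976 + (1-p)*0.514312] = 0.287811; exercise = 0.000000; V(0,0) = max -> 0.287811

Answer: Price = V(0,0) = 0.2878


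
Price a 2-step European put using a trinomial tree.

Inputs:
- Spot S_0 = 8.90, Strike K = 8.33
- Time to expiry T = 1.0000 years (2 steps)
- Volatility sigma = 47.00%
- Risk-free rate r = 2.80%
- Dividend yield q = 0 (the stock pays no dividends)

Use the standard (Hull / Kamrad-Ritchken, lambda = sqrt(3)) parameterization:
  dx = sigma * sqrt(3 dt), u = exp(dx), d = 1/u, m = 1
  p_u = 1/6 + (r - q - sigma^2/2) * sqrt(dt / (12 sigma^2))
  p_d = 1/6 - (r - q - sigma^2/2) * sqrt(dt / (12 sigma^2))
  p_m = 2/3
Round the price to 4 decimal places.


dt = T/N = 0.500000; dx = sigma*sqrt(3*dt) = 0.575630
u = exp(dx) = 1.778251; d = 1/u = 0.562350
p_u = 0.130858, p_m = 0.666667, p_d = 0.202475
Discount per step: exp(-r*dt) = 0.986098
Stock lattice S(k, j) with j the centered position index:
  k=0: S(0,+0) = 8.9000
  k=1: S(1,-1) = 5.0049; S(1,+0) = 8.9000; S(1,+1) = 15.8264
  k=2: S(2,-2) = 2.8145; S(2,-1) = 5.0049; S(2,+0) = 8.9000; S(2,+1) = 15.8264; S(2,+2) = 28.1434
Terminal payoffs V(N, j) = max(K - S_T, 0):
  V(2,-2) = 5.515482; V(2,-1) = 3.325081; V(2,+0) = 0.000000; V(2,+1) = 0.000000; V(2,+2) = 0.000000
Backward induction: V(k, j) = exp(-r*dt) * [p_u * V(k+1, j+1) + p_m * V(k+1, j) + p_d * V(k+1, j-1)]
  V(1,-1) = exp(-r*dt) * [p_u*0.000000 + p_m*3.325081 + p_d*5.515482] = 3.287126
  V(1,+0) = exp(-r*dt) * [p_u*0.000000 + p_m*0.000000 + p_d*3.325081] = 0.663887
  V(1,+1) = exp(-r*dt) * [p_u*0.000000 + p_m*0.000000 + p_d*0.000000] = 0.000000
  V(0,+0) = exp(-r*dt) * [p_u*0.000000 + p_m*0.663887 + p_d*3.287126] = 1.092747

Answer: Price = V(0,0) = 1.0927


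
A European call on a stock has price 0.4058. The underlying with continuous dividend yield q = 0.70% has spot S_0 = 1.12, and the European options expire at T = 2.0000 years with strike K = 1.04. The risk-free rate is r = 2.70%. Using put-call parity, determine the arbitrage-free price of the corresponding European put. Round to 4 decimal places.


Answer: Put price = 0.2867

Derivation:
Put-call parity: C - P = S_0 * exp(-qT) - K * exp(-rT).
S_0 * exp(-qT) = 1.1200 * 0.98609754 = 1.10442925
K * exp(-rT) = 1.0400 * 0.94743211 = 0.98532939
P = C - S*exp(-qT) + K*exp(-rT)
P = 0.4058 - 1.10442925 + 0.98532939 = 0.2867


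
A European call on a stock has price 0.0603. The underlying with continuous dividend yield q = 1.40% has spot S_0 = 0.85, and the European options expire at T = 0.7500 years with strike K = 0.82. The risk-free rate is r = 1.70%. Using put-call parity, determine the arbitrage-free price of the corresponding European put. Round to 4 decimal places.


Put-call parity: C - P = S_0 * exp(-qT) - K * exp(-rT).
S_0 * exp(-qT) = 0.8500 * 0.98955493 = 0.84112169
K * exp(-rT) = 0.8200 * 0.98733094 = 0.80961137
P = C - S*exp(-qT) + K*exp(-rT)
P = 0.0603 - 0.84112169 + 0.80961137 = 0.0288

Answer: Put price = 0.0288


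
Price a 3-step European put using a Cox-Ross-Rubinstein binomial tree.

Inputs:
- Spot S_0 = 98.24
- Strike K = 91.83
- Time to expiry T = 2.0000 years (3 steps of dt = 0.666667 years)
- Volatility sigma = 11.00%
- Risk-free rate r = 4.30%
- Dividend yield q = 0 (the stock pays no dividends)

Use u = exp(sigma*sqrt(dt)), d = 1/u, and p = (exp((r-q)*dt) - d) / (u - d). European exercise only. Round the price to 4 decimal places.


dt = T/N = 0.666667
u = exp(sigma*sqrt(dt)) = 1.093971; d = 1/u = 0.914101
p = (exp((r-q)*dt) - d) / (u - d) = 0.639241
Discount per step: exp(-r*dt) = 0.971740
Stock lattice S(k, i) with i counting down-moves:
  k=0: S(0,0) = 98.2400
  k=1: S(1,0) = 107.4718; S(1,1) = 89.8012
  k=2: S(2,0) = 117.5710; S(2,1) = 98.2400; S(2,2) = 82.0874
  k=3: S(3,0) = 128.6194; S(3,1) = 107.4718; S(3,2) = 89.8012; S(3,3) = 75.0361
Terminal payoffs V(N, i) = max(K - S_T, 0):
  V(3,0) = 0.000000; V(3,1) = 0.000000; V(3,2) = 2.028755; V(3,3) = 16.793880
Backward induction: V(k, i) = exp(-r*dt) * [p * V(k+1, i) + (1-p) * V(k+1, i+1)].
  V(2,0) = exp(-r*dt) * [p*0.000000 + (1-p)*0.000000] = 0.000000
  V(2,1) = exp(-r*dt) * [p*0.000000 + (1-p)*2.028755] = 0.711208
  V(2,2) = exp(-r*dt) * [p*2.028755 + (1-p)*16.793880] = 7.147540
  V(1,0) = exp(-r*dt) * [p*0.000000 + (1-p)*0.711208] = 0.249324
  V(1,1) = exp(-r*dt) * [p*0.711208 + (1-p)*7.147540] = 2.947454
  V(0,0) = exp(-r*dt) * [p*0.249324 + (1-p)*2.947454] = 1.188144

Answer: Price = V(0,0) = 1.1881


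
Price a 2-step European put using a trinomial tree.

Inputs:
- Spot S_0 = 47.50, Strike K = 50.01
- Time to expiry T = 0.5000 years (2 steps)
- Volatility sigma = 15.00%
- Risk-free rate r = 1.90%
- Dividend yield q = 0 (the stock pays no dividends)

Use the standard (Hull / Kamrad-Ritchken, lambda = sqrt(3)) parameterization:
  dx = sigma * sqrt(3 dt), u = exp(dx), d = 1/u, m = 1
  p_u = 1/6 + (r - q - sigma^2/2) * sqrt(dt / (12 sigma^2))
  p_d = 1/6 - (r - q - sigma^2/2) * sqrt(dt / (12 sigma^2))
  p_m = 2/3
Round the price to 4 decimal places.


dt = T/N = 0.250000; dx = sigma*sqrt(3*dt) = 0.129904
u = exp(dx) = 1.138719; d = 1/u = 0.878180
p_u = 0.174124, p_m = 0.666667, p_d = 0.159209
Discount per step: exp(-r*dt) = 0.995261
Stock lattice S(k, j) with j the centered position index:
  k=0: S(0,+0) = 47.5000
  k=1: S(1,-1) = 41.7135; S(1,+0) = 47.5000; S(1,+1) = 54.0891
  k=2: S(2,-2) = 36.6320; S(2,-1) = 41.7135; S(2,+0) = 47.5000; S(2,+1) = 54.0891; S(2,+2) = 61.5923
Terminal payoffs V(N, j) = max(K - S_T, 0):
  V(2,-2) = 13.378003; V(2,-1) = 8.296455; V(2,+0) = 2.510000; V(2,+1) = 0.000000; V(2,+2) = 0.000000
Backward induction: V(k, j) = exp(-r*dt) * [p_u * V(k+1, j+1) + p_m * V(k+1, j) + p_d * V(k+1, j-1)]
  V(1,-1) = exp(-r*dt) * [p_u*2.510000 + p_m*8.296455 + p_d*13.378003] = 8.059549
  V(1,+0) = exp(-r*dt) * [p_u*0.000000 + p_m*2.510000 + p_d*8.296455] = 2.980017
  V(1,+1) = exp(-r*dt) * [p_u*0.000000 + p_m*0.000000 + p_d*2.510000] = 0.397721
  V(0,+0) = exp(-r*dt) * [p_u*0.397721 + p_m*2.980017 + p_d*8.059549] = 3.323262

Answer: Price = V(0,0) = 3.3233


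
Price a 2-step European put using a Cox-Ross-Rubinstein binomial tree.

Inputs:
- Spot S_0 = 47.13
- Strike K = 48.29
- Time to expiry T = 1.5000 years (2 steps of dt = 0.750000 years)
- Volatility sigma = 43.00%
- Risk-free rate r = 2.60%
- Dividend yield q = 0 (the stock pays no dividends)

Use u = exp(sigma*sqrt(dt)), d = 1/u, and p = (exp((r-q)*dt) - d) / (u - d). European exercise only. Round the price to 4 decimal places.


Answer: Price = V(0,0) = 8.5369

Derivation:
dt = T/N = 0.750000
u = exp(sigma*sqrt(dt)) = 1.451200; d = 1/u = 0.689085
p = (exp((r-q)*dt) - d) / (u - d) = 0.433801
Discount per step: exp(-r*dt) = 0.980689
Stock lattice S(k, i) with i counting down-moves:
  k=0: S(0,0) = 47.1300
  k=1: S(1,0) = 68.3951; S(1,1) = 32.4766
  k=2: S(2,0) = 99.2549; S(2,1) = 47.1300; S(2,2) = 22.3791
Terminal payoffs V(N, i) = max(K - S_T, 0):
  V(2,0) = 0.000000; V(2,1) = 1.160000; V(2,2) = 25.910891
Backward induction: V(k, i) = exp(-r*dt) * [p * V(k+1, i) + (1-p) * V(k+1, i+1)].
  V(1,0) = exp(-r*dt) * [p*0.000000 + (1-p)*1.160000] = 0.644107
  V(1,1) = exp(-r*dt) * [p*1.160000 + (1-p)*25.910891] = 14.880900
  V(0,0) = exp(-r*dt) * [p*0.644107 + (1-p)*14.880900] = 8.536860


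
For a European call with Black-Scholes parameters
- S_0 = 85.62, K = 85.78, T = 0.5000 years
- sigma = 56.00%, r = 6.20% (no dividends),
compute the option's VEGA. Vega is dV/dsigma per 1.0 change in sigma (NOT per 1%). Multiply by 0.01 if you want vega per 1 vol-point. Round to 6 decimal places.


d1 = 0.2715618886; d2 = -0.1244179089
phi(d1) = 0.3845000104; exp(-qT) = 1.0000000000; exp(-rT) = 0.9694755731
Vega = S * exp(-qT) * phi(d1) * sqrt(T) = 85.6200 * 1.0000000000 * 0.3845000104 * 0.7071067812 = 23.278585

Answer: Vega = 23.278585


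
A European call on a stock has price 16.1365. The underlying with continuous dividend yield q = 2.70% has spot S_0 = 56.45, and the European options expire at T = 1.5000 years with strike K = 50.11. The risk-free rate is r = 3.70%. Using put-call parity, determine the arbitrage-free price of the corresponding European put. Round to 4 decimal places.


Put-call parity: C - P = S_0 * exp(-qT) - K * exp(-rT).
S_0 * exp(-qT) = 56.4500 * 0.96030916 = 54.20945234
K * exp(-rT) = 50.1100 * 0.94601202 = 47.40466251
P = C - S*exp(-qT) + K*exp(-rT)
P = 16.1365 - 54.20945234 + 47.40466251 = 9.3317

Answer: Put price = 9.3317


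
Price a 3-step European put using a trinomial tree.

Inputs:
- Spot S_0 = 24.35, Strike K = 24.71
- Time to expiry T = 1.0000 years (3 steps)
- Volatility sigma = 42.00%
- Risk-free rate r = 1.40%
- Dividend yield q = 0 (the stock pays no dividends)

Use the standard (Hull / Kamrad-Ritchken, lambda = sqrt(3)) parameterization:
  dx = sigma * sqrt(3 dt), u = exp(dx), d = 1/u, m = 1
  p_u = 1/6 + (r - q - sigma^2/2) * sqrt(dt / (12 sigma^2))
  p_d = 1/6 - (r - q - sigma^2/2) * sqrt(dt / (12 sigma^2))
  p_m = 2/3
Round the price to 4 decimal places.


dt = T/N = 0.333333; dx = sigma*sqrt(3*dt) = 0.420000
u = exp(dx) = 1.521962; d = 1/u = 0.657047
p_u = 0.137222, p_m = 0.666667, p_d = 0.196111
Discount per step: exp(-r*dt) = 0.995344
Stock lattice S(k, j) with j the centered position index:
  k=0: S(0,+0) = 24.3500
  k=1: S(1,-1) = 15.9991; S(1,+0) = 24.3500; S(1,+1) = 37.0598
  k=2: S(2,-2) = 10.5122; S(2,-1) = 15.9991; S(2,+0) = 24.3500; S(2,+1) = 37.0598; S(2,+2) = 56.4035
  k=3: S(3,-3) = 6.9070; S(3,-2) = 10.5122; S(3,-1) = 15.9991; S(3,+0) = 24.3500; S(3,+1) = 37.0598; S(3,+2) = 56.4035; S(3,+3) = 85.8440
Terminal payoffs V(N, j) = max(K - S_T, 0):
  V(3,-3) = 17.803024; V(3,-2) = 14.197849; V(3,-1) = 8.710910; V(3,+0) = 0.360000; V(3,+1) = 0.000000; V(3,+2) = 0.000000; V(3,+3) = 0.000000
Backward induction: V(k, j) = exp(-r*dt) * [p_u * V(k+1, j+1) + p_m * V(k+1, j) + p_d * V(k+1, j-1)]
  V(2,-2) = exp(-r*dt) * [p_u*8.710910 + p_m*14.197849 + p_d*17.803024] = 14.086045
  V(2,-1) = exp(-r*dt) * [p_u*0.360000 + p_m*8.710910 + p_d*14.197849] = 8.600798
  V(2,+0) = exp(-r*dt) * [p_u*0.000000 + p_m*0.360000 + p_d*8.710910] = 1.939235
  V(2,+1) = exp(-r*dt) * [p_u*0.000000 + p_m*0.000000 + p_d*0.360000] = 0.070271
  V(2,+2) = exp(-r*dt) * [p_u*0.000000 + p_m*0.000000 + p_d*0.000000] = 0.000000
  V(1,-1) = exp(-r*dt) * [p_u*1.939235 + p_m*8.600798 + p_d*14.086045] = 8.721606
  V(1,+0) = exp(-r*dt) * [p_u*0.070271 + p_m*1.939235 + p_d*8.600798] = 2.975261
  V(1,+1) = exp(-r*dt) * [p_u*0.000000 + p_m*0.070271 + p_d*1.939235] = 0.425164
  V(0,+0) = exp(-r*dt) * [p_u*0.425164 + p_m*2.975261 + p_d*8.721606] = 3.734784

Answer: Price = V(0,0) = 3.7348


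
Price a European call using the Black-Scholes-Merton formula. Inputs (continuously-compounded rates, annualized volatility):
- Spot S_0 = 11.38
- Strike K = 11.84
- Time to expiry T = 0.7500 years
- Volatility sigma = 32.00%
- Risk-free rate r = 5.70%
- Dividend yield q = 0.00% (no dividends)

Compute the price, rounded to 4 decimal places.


d1 = (ln(S/K) + (r - q + 0.5*sigma^2) * T) / (sigma * sqrt(T)) = 0.14983610
d2 = d1 - sigma * sqrt(T) = -0.12729203
exp(-rT) = 0.95815090; exp(-qT) = 1.00000000
C = S_0 * exp(-qT) * N(d1) - K * exp(-rT) * N(d2)
N(d1) = 0.55955304; N(d2) = 0.44935464
C = 11.3800 * 1.00000000 * 0.55955304 - 11.8400 * 0.95815090 * 0.44935464 = 1.2700

Answer: Price = 1.2700


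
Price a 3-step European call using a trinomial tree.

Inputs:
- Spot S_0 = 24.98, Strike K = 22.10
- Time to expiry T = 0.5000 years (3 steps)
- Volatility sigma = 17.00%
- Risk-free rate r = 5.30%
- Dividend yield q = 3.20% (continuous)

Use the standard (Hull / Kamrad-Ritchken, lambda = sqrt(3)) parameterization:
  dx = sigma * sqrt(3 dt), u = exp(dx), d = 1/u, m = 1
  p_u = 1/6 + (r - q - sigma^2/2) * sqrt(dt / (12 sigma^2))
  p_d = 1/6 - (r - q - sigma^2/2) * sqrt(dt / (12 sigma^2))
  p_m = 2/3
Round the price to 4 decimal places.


dt = T/N = 0.166667; dx = sigma*sqrt(3*dt) = 0.120208
u = exp(dx) = 1.127732; d = 1/u = 0.886736
p_u = 0.171207, p_m = 0.666667, p_d = 0.162126
Discount per step: exp(-r*dt) = 0.991206
Stock lattice S(k, j) with j the centered position index:
  k=0: S(0,+0) = 24.9800
  k=1: S(1,-1) = 22.1507; S(1,+0) = 24.9800; S(1,+1) = 28.1707
  k=2: S(2,-2) = 19.6418; S(2,-1) = 22.1507; S(2,+0) = 24.9800; S(2,+1) = 28.1707; S(2,+2) = 31.7690
  k=3: S(3,-3) = 17.4171; S(3,-2) = 19.6418; S(3,-1) = 22.1507; S(3,+0) = 24.9800; S(3,+1) = 28.1707; S(3,+2) = 31.7690; S(3,+3) = 35.8269
Terminal payoffs V(N, j) = max(S_T - K, 0):
  V(3,-3) = 0.000000; V(3,-2) = 0.000000; V(3,-1) = 0.050661; V(3,+0) = 2.880000; V(3,+1) = 6.070735; V(3,+2) = 9.669027; V(3,+3) = 13.726934
Backward induction: V(k, j) = exp(-r*dt) * [p_u * V(k+1, j+1) + p_m * V(k+1, j) + p_d * V(k+1, j-1)]
  V(2,-2) = exp(-r*dt) * [p_u*0.050661 + p_m*0.000000 + p_d*0.000000] = 0.008597
  V(2,-1) = exp(-r*dt) * [p_u*2.880000 + p_m*0.050661 + p_d*0.000000] = 0.522218
  V(2,+0) = exp(-r*dt) * [p_u*6.070735 + p_m*2.880000 + p_d*0.050661] = 2.941470
  V(2,+1) = exp(-r*dt) * [p_u*9.669027 + p_m*6.070735 + p_d*2.880000] = 6.115231
  V(2,+2) = exp(-r*dt) * [p_u*13.726934 + p_m*9.669027 + p_d*6.070735] = 9.694381
  V(1,-1) = exp(-r*dt) * [p_u*2.941470 + p_m*0.522218 + p_d*0.008597] = 0.845638
  V(1,+0) = exp(-r*dt) * [p_u*6.115231 + p_m*2.941470 + p_d*0.522218] = 3.065420
  V(1,+1) = exp(-r*dt) * [p_u*9.694381 + p_m*6.115231 + p_d*2.941470] = 6.158815
  V(0,+0) = exp(-r*dt) * [p_u*6.158815 + p_m*3.065420 + p_d*0.845638] = 3.206697

Answer: Price = V(0,0) = 3.2067


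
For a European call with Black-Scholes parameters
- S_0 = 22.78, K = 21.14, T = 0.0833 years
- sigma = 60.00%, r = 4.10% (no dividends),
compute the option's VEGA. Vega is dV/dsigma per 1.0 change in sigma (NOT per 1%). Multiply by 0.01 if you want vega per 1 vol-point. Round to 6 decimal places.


d1 = 0.5377666049; d2 = 0.3645961686
phi(d1) = 0.3452332533; exp(-qT) = 1.0000000000; exp(-rT) = 0.9965905255
Vega = S * exp(-qT) * phi(d1) * sqrt(T) = 22.7800 * 1.0000000000 * 0.3452332533 * 0.2886173938 = 2.269807

Answer: Vega = 2.269807


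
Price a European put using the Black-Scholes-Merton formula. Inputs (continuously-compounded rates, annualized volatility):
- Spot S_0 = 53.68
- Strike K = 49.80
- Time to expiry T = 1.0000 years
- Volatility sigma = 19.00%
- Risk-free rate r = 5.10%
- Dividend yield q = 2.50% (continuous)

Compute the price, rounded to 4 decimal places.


Answer: Price = 1.7756

Derivation:
d1 = (ln(S/K) + (r - q + 0.5*sigma^2) * T) / (sigma * sqrt(T)) = 0.62671320
d2 = d1 - sigma * sqrt(T) = 0.43671320
exp(-rT) = 0.95027867; exp(-qT) = 0.97530991
P = K * exp(-rT) * N(-d2) - S_0 * exp(-qT) * N(-d1)
N(-d1) = 0.26542362; N(-d2) = 0.33115968
P = 49.8000 * 0.95027867 * 0.33115968 - 53.6800 * 0.97530991 * 0.26542362 = 1.7756


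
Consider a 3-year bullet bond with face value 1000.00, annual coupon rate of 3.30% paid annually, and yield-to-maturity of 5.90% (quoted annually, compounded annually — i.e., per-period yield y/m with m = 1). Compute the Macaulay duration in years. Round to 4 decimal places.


Coupon per period c = face * coupon_rate / m = 33.000000
Periods per year m = 1; per-period yield y/m = 0.059000
Number of cashflows N = 3
Cashflows (t years, CF_t, discount factor 1/(1+y/m)^(m*t), PV):
  t = 1.0000: CF_t = 33.000000, DF = 0.944287, PV = 31.161473
  t = 2.0000: CF_t = 33.000000, DF = 0.891678, PV = 29.425376
  t = 3.0000: CF_t = 1033.000000, DF = 0.842000, PV = 869.786056
Price P = sum_t PV_t = 930.372905
Macaulay numerator sum_t t * PV_t:
  t * PV_t at t = 1.0000: 31.161473
  t * PV_t at t = 2.0000: 58.850752
  t * PV_t at t = 3.0000: 2609.358169
Macaulay duration D = (sum_t t * PV_t) / P = 2699.370394 / 930.372905 = 2.901385

Answer: Macaulay duration = 2.9014 years


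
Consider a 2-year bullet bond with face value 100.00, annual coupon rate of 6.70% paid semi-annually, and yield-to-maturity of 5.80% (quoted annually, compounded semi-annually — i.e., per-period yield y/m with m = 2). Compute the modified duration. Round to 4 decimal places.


Answer: Modified duration = 1.8520

Derivation:
Coupon per period c = face * coupon_rate / m = 3.350000
Periods per year m = 2; per-period yield y/m = 0.029000
Number of cashflows N = 4
Cashflows (t years, CF_t, discount factor 1/(1+y/m)^(m*t), PV):
  t = 0.5000: CF_t = 3.350000, DF = 0.971817, PV = 3.255588
  t = 1.0000: CF_t = 3.350000, DF = 0.944429, PV = 3.163837
  t = 1.5000: CF_t = 3.350000, DF = 0.917812, PV = 3.074671
  t = 2.0000: CF_t = 103.350000, DF = 0.891946, PV = 92.182606
Price P = sum_t PV_t = 101.676702
First compute Macaulay numerator sum_t t * PV_t:
  t * PV_t at t = 0.5000: 1.627794
  t * PV_t at t = 1.0000: 3.163837
  t * PV_t at t = 1.5000: 4.612007
  t * PV_t at t = 2.0000: 184.365212
Macaulay duration D = 193.768850 / 101.676702 = 1.905735
Modified duration = D / (1 + y/m) = 1.905735 / (1 + 0.029000) = 1.852026


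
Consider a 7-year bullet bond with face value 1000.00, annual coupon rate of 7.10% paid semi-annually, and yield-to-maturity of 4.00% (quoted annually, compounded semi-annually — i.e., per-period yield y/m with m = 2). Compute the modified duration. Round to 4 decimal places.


Answer: Modified duration = 5.6527

Derivation:
Coupon per period c = face * coupon_rate / m = 35.500000
Periods per year m = 2; per-period yield y/m = 0.020000
Number of cashflows N = 14
Cashflows (t years, CF_t, discount factor 1/(1+y/m)^(m*t), PV):
  t = 0.5000: CF_t = 35.500000, DF = 0.980392, PV = 34.803922
  t = 1.0000: CF_t = 35.500000, DF = 0.961169, PV = 34.121492
  t = 1.5000: CF_t = 35.500000, DF = 0.942322, PV = 33.452443
  t = 2.0000: CF_t = 35.500000, DF = 0.923845, PV = 32.796513
  t = 2.5000: CF_t = 35.500000, DF = 0.905731, PV = 32.153444
  t = 3.0000: CF_t = 35.500000, DF = 0.887971, PV = 31.522984
  t = 3.5000: CF_t = 35.500000, DF = 0.870560, PV = 30.904886
  t = 4.0000: CF_t = 35.500000, DF = 0.853490, PV = 30.298908
  t = 4.5000: CF_t = 35.500000, DF = 0.836755, PV = 29.704812
  t = 5.0000: CF_t = 35.500000, DF = 0.820348, PV = 29.122365
  t = 5.5000: CF_t = 35.500000, DF = 0.804263, PV = 28.551338
  t = 6.0000: CF_t = 35.500000, DF = 0.788493, PV = 27.991508
  t = 6.5000: CF_t = 35.500000, DF = 0.773033, PV = 27.442655
  t = 7.0000: CF_t = 1035.500000, DF = 0.757875, PV = 784.779588
Price P = sum_t PV_t = 1187.646856
First compute Macaulay numerator sum_t t * PV_t:
  t * PV_t at t = 0.5000: 17.401961
  t * PV_t at t = 1.0000: 34.121492
  t * PV_t at t = 1.5000: 50.178664
  t * PV_t at t = 2.0000: 65.593025
  t * PV_t at t = 2.5000: 80.383609
  t * PV_t at t = 3.0000: 94.568952
  t * PV_t at t = 3.5000: 108.167102
  t * PV_t at t = 4.0000: 121.195633
  t * PV_t at t = 4.5000: 133.671654
  t * PV_t at t = 5.0000: 145.611823
  t * PV_t at t = 5.5000: 157.032358
  t * PV_t at t = 6.0000: 167.949046
  t * PV_t at t = 6.5000: 178.377255
  t * PV_t at t = 7.0000: 5493.457116
Macaulay duration D = 6847.709691 / 1187.646856 = 5.765779
Modified duration = D / (1 + y/m) = 5.765779 / (1 + 0.020000) = 5.652725


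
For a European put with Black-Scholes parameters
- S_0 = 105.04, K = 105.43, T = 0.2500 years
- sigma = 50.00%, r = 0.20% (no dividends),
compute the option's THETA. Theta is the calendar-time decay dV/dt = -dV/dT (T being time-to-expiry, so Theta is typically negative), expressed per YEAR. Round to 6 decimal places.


Answer: Theta = -20.704106

Derivation:
d1 = 0.1121760176; d2 = -0.1378239824
phi(d1) = 0.3964401232; exp(-qT) = 1.0000000000; exp(-rT) = 0.9995001250
Theta = -S*exp(-qT)*phi(d1)*sigma/(2*sqrt(T)) + r*K*exp(-rT)*N(-d2) - q*S*exp(-qT)*N(-d1)
N(-d1) = 0.4553419221; N(-d2) = 0.5548102350; sqrt(T) = 0.5000000000
Term 1 = -105.0400 * 1.0000000000 * 0.3964401232 * 0.5000 / (2 * 0.5000000000) = -20.8210352705
Term 2 = 0.0020 * 105.4300 * 0.9995001250 * 0.5548102350 = 0.1169288071
Term 3 = 0 (no dividend yield, q = 0)
Theta = -20.8210352705 + (0.1169288071) + (0.0000000000) = -20.704106


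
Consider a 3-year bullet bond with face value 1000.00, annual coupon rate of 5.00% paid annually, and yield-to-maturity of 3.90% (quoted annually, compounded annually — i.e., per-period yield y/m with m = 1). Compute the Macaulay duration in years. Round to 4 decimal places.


Answer: Macaulay duration = 2.8617 years

Derivation:
Coupon per period c = face * coupon_rate / m = 50.000000
Periods per year m = 1; per-period yield y/m = 0.039000
Number of cashflows N = 3
Cashflows (t years, CF_t, discount factor 1/(1+y/m)^(m*t), PV):
  t = 1.0000: CF_t = 50.000000, DF = 0.962464, PV = 48.123195
  t = 2.0000: CF_t = 50.000000, DF = 0.926337, PV = 46.316839
  t = 3.0000: CF_t = 1050.000000, DF = 0.891566, PV = 936.143996
Price P = sum_t PV_t = 1030.584030
Macaulay numerator sum_t t * PV_t:
  t * PV_t at t = 1.0000: 48.123195
  t * PV_t at t = 2.0000: 92.633677
  t * PV_t at t = 3.0000: 2808.431989
Macaulay duration D = (sum_t t * PV_t) / P = 2949.188861 / 1030.584030 = 2.861668


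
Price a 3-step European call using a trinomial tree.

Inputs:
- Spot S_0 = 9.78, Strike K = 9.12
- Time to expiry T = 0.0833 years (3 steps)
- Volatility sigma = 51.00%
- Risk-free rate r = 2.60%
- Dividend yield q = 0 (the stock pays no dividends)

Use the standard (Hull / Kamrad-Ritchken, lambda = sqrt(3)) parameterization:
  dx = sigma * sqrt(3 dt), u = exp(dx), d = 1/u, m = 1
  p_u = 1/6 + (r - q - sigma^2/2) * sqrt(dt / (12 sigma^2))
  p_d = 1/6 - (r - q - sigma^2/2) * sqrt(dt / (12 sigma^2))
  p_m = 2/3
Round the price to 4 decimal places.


dt = T/N = 0.027767; dx = sigma*sqrt(3*dt) = 0.147195
u = exp(dx) = 1.158580; d = 1/u = 0.863126
p_u = 0.156853, p_m = 0.666667, p_d = 0.176481
Discount per step: exp(-r*dt) = 0.999278
Stock lattice S(k, j) with j the centered position index:
  k=0: S(0,+0) = 9.7800
  k=1: S(1,-1) = 8.4414; S(1,+0) = 9.7800; S(1,+1) = 11.3309
  k=2: S(2,-2) = 7.2860; S(2,-1) = 8.4414; S(2,+0) = 9.7800; S(2,+1) = 11.3309; S(2,+2) = 13.1278
  k=3: S(3,-3) = 6.2887; S(3,-2) = 7.2860; S(3,-1) = 8.4414; S(3,+0) = 9.7800; S(3,+1) = 11.3309; S(3,+2) = 13.1278; S(3,+3) = 15.2096
Terminal payoffs V(N, j) = max(S_T - K, 0):
  V(3,-3) = 0.000000; V(3,-2) = 0.000000; V(3,-1) = 0.000000; V(3,+0) = 0.660000; V(3,+1) = 2.210910; V(3,+2) = 4.007762; V(3,+3) = 6.089559
Backward induction: V(k, j) = exp(-r*dt) * [p_u * V(k+1, j+1) + p_m * V(k+1, j) + p_d * V(k+1, j-1)]
  V(2,-2) = exp(-r*dt) * [p_u*0.000000 + p_m*0.000000 + p_d*0.000000] = 0.000000
  V(2,-1) = exp(-r*dt) * [p_u*0.660000 + p_m*0.000000 + p_d*0.000000] = 0.103448
  V(2,+0) = exp(-r*dt) * [p_u*2.210910 + p_m*0.660000 + p_d*0.000000] = 0.786219
  V(2,+1) = exp(-r*dt) * [p_u*4.007762 + p_m*2.210910 + p_d*0.660000] = 2.217444
  V(2,+2) = exp(-r*dt) * [p_u*6.089559 + p_m*4.007762 + p_d*2.210910] = 4.014289
  V(1,-1) = exp(-r*dt) * [p_u*0.786219 + p_m*0.103448 + p_d*0.000000] = 0.192147
  V(1,+0) = exp(-r*dt) * [p_u*2.217444 + p_m*0.786219 + p_d*0.103448] = 0.889573
  V(1,+1) = exp(-r*dt) * [p_u*4.014289 + p_m*2.217444 + p_d*0.786219] = 2.245079
  V(0,+0) = exp(-r*dt) * [p_u*2.245079 + p_m*0.889573 + p_d*0.192147] = 0.978399

Answer: Price = V(0,0) = 0.9784


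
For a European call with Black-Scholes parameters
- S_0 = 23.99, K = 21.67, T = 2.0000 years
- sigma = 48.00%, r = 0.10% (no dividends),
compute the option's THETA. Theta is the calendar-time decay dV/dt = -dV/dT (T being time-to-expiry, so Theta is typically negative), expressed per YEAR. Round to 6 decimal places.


d1 = 0.4921879525; d2 = -0.1866345574
phi(d1) = 0.3534324067; exp(-qT) = 1.0000000000; exp(-rT) = 0.9980019987
Theta = -S*exp(-qT)*phi(d1)*sigma/(2*sqrt(T)) - r*K*exp(-rT)*N(d2) + q*S*exp(-qT)*N(d1)
N(d1) = 0.6887067598; N(d2) = 0.4259735849; sqrt(T) = 1.4142135624
Term 1 = -23.9900 * 1.0000000000 * 0.3534324067 * 0.4800 / (2 * 1.4142135624) = -1.4389074457
Term 2 = -0.0010 * 21.6700 * 0.9980019987 * 0.4259735849 = -0.0092124043
Term 3 = 0 (no dividend yield, q = 0)
Theta = -1.4389074457 + (-0.0092124043) + (0.0000000000) = -1.448120

Answer: Theta = -1.448120


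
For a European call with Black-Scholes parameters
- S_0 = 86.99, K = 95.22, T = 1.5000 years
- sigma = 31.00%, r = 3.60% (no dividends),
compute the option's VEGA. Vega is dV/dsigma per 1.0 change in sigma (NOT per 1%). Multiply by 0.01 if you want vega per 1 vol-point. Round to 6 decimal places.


Answer: Vega = 42.316280

Derivation:
d1 = 0.0939712915; d2 = -0.2856996187
phi(d1) = 0.3971847128; exp(-qT) = 1.0000000000; exp(-rT) = 0.9474321065
Vega = S * exp(-qT) * phi(d1) * sqrt(T) = 86.9900 * 1.0000000000 * 0.3971847128 * 1.2247448714 = 42.316280


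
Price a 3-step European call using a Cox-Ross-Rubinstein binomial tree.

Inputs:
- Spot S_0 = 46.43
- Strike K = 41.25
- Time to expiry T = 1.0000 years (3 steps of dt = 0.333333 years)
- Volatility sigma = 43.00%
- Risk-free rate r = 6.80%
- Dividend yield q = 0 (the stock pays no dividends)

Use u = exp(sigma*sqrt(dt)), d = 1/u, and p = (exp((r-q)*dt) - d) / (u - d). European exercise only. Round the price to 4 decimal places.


dt = T/N = 0.333333
u = exp(sigma*sqrt(dt)) = 1.281794; d = 1/u = 0.780157
p = (exp((r-q)*dt) - d) / (u - d) = 0.483953
Discount per step: exp(-r*dt) = 0.977588
Stock lattice S(k, i) with i counting down-moves:
  k=0: S(0,0) = 46.4300
  k=1: S(1,0) = 59.5137; S(1,1) = 36.2227
  k=2: S(2,0) = 76.2843; S(2,1) = 46.4300; S(2,2) = 28.2594
  k=3: S(3,0) = 97.7807; S(3,1) = 59.5137; S(3,2) = 36.2227; S(3,3) = 22.0467
Terminal payoffs V(N, i) = max(S_T - K, 0):
  V(3,0) = 56.530742; V(3,1) = 18.263693; V(3,2) = 0.000000; V(3,3) = 0.000000
Backward induction: V(k, i) = exp(-r*dt) * [p * V(k+1, i) + (1-p) * V(k+1, i+1)].
  V(2,0) = exp(-r*dt) * [p*56.530742 + (1-p)*18.263693] = 35.958774
  V(2,1) = exp(-r*dt) * [p*18.263693 + (1-p)*0.000000] = 8.640677
  V(2,2) = exp(-r*dt) * [p*0.000000 + (1-p)*0.000000] = 0.000000
  V(1,0) = exp(-r*dt) * [p*35.958774 + (1-p)*8.640677] = 21.371403
  V(1,1) = exp(-r*dt) * [p*8.640677 + (1-p)*0.000000] = 4.087963
  V(0,0) = exp(-r*dt) * [p*21.371403 + (1-p)*4.087963] = 12.173258

Answer: Price = V(0,0) = 12.1733


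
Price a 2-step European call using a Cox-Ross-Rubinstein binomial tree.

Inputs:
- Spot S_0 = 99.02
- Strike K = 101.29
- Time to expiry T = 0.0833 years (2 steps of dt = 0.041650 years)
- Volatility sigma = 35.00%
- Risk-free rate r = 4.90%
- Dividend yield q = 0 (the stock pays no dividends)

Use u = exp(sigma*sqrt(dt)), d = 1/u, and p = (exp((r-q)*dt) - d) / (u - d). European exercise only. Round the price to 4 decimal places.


Answer: Price = V(0,0) = 3.1751

Derivation:
dt = T/N = 0.041650
u = exp(sigma*sqrt(dt)) = 1.074042; d = 1/u = 0.931062
p = (exp((r-q)*dt) - d) / (u - d) = 0.496439
Discount per step: exp(-r*dt) = 0.997961
Stock lattice S(k, i) with i counting down-moves:
  k=0: S(0,0) = 99.0200
  k=1: S(1,0) = 106.3516; S(1,1) = 92.1938
  k=2: S(2,0) = 114.2261; S(2,1) = 99.0200; S(2,2) = 85.8381
Terminal payoffs V(N, i) = max(S_T - K, 0):
  V(2,0) = 12.936140; V(2,1) = 0.000000; V(2,2) = 0.000000
Backward induction: V(k, i) = exp(-r*dt) * [p * V(k+1, i) + (1-p) * V(k+1, i+1)].
  V(1,0) = exp(-r*dt) * [p*12.936140 + (1-p)*0.000000] = 6.408906
  V(1,1) = exp(-r*dt) * [p*0.000000 + (1-p)*0.000000] = 0.000000
  V(0,0) = exp(-r*dt) * [p*6.408906 + (1-p)*0.000000] = 3.175141


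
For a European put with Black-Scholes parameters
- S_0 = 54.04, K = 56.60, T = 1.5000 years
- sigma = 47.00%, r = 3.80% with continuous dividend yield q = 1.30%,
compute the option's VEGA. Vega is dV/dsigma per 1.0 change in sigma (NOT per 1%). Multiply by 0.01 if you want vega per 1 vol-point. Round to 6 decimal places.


Answer: Vega = 24.950044

Derivation:
d1 = 0.2725544247; d2 = -0.3030756649
phi(d1) = 0.3843961989; exp(-qT) = 0.9806888952; exp(-rT) = 0.9445940694
Vega = S * exp(-qT) * phi(d1) * sqrt(T) = 54.0400 * 0.9806888952 * 0.3843961989 * 1.2247448714 = 24.950044


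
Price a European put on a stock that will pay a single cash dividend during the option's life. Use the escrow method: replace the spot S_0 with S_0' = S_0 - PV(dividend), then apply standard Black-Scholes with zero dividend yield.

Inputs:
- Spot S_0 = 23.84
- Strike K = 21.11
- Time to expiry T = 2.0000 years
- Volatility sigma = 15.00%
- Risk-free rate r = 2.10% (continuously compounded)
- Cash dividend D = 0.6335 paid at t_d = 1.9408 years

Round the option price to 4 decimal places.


Answer: Price = 0.7131

Derivation:
PV(D) = D * exp(-r * t_d) = 0.6335 * 0.96006259 = 0.60819965
S_0' = S_0 - PV(D) = 23.8400 - 0.60819965 = 23.23180035
d1 = (ln(S_0'/K) + (r + sigma^2/2)*T) / (sigma*sqrt(T)) = 0.75554446
d2 = d1 - sigma*sqrt(T) = 0.54341242
exp(-rT) = 0.95886978
N(-d1) = 0.22496118; N(-d2) = 0.29342294
P = K * exp(-rT) * N(-d2) - S_0' * N(-d1) = 21.1100 * 0.95886978 * 0.29342294 - 23.23180035 * 0.22496118 = 0.7131


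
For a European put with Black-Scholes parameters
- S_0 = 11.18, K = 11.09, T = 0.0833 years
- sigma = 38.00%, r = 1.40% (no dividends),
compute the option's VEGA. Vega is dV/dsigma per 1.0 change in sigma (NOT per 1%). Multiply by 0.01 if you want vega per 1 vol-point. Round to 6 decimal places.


Answer: Vega = 1.274878

Derivation:
d1 = 0.1391673644; d2 = 0.0294927548
phi(d1) = 0.3950976573; exp(-qT) = 1.0000000000; exp(-rT) = 0.9988344797
Vega = S * exp(-qT) * phi(d1) * sqrt(T) = 11.1800 * 1.0000000000 * 0.3950976573 * 0.2886173938 = 1.274878


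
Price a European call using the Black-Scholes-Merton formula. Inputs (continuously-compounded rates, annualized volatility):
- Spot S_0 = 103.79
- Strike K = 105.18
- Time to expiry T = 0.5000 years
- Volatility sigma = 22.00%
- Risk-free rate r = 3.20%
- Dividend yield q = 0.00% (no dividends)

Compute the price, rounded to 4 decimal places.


d1 = (ln(S/K) + (r - q + 0.5*sigma^2) * T) / (sigma * sqrt(T)) = 0.09511524
d2 = d1 - sigma * sqrt(T) = -0.06044825
exp(-rT) = 0.98412732; exp(-qT) = 1.00000000
C = S_0 * exp(-qT) * N(d1) - K * exp(-rT) * N(d2)
N(d1) = 0.53788835; N(d2) = 0.47589931
C = 103.7900 * 1.00000000 * 0.53788835 - 105.1800 * 0.98412732 * 0.47589931 = 6.5669

Answer: Price = 6.5669


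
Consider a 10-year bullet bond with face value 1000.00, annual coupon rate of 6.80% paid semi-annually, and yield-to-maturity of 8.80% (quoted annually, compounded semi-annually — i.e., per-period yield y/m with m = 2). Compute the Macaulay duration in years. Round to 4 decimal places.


Coupon per period c = face * coupon_rate / m = 34.000000
Periods per year m = 2; per-period yield y/m = 0.044000
Number of cashflows N = 20
Cashflows (t years, CF_t, discount factor 1/(1+y/m)^(m*t), PV):
  t = 0.5000: CF_t = 34.000000, DF = 0.957854, PV = 32.567050
  t = 1.0000: CF_t = 34.000000, DF = 0.917485, PV = 31.194492
  t = 1.5000: CF_t = 34.000000, DF = 0.878817, PV = 29.879782
  t = 2.0000: CF_t = 34.000000, DF = 0.841779, PV = 28.620481
  t = 2.5000: CF_t = 34.000000, DF = 0.806302, PV = 27.414253
  t = 3.0000: CF_t = 34.000000, DF = 0.772320, PV = 26.258863
  t = 3.5000: CF_t = 34.000000, DF = 0.739770, PV = 25.152168
  t = 4.0000: CF_t = 34.000000, DF = 0.708592, PV = 24.092115
  t = 4.5000: CF_t = 34.000000, DF = 0.678728, PV = 23.076739
  t = 5.0000: CF_t = 34.000000, DF = 0.650122, PV = 22.104156
  t = 5.5000: CF_t = 34.000000, DF = 0.622722, PV = 21.172563
  t = 6.0000: CF_t = 34.000000, DF = 0.596477, PV = 20.280233
  t = 6.5000: CF_t = 34.000000, DF = 0.571339, PV = 19.425510
  t = 7.0000: CF_t = 34.000000, DF = 0.547259, PV = 18.606811
  t = 7.5000: CF_t = 34.000000, DF = 0.524195, PV = 17.822615
  t = 8.0000: CF_t = 34.000000, DF = 0.502102, PV = 17.071471
  t = 8.5000: CF_t = 34.000000, DF = 0.480941, PV = 16.351983
  t = 9.0000: CF_t = 34.000000, DF = 0.460671, PV = 15.662819
  t = 9.5000: CF_t = 34.000000, DF = 0.441256, PV = 15.002701
  t = 10.0000: CF_t = 1034.000000, DF = 0.422659, PV = 437.029311
Price P = sum_t PV_t = 868.786115
Macaulay numerator sum_t t * PV_t:
  t * PV_t at t = 0.5000: 16.283525
  t * PV_t at t = 1.0000: 31.194492
  t * PV_t at t = 1.5000: 44.819673
  t * PV_t at t = 2.0000: 57.240961
  t * PV_t at t = 2.5000: 68.535634
  t * PV_t at t = 3.0000: 78.776590
  t * PV_t at t = 3.5000: 88.032588
  t * PV_t at t = 4.0000: 96.368460
  t * PV_t at t = 4.5000: 103.845323
  t * PV_t at t = 5.0000: 110.520778
  t * PV_t at t = 5.5000: 116.449096
  t * PV_t at t = 6.0000: 121.681396
  t * PV_t at t = 6.5000: 126.265816
  t * PV_t at t = 7.0000: 130.247674
  t * PV_t at t = 7.5000: 133.669616
  t * PV_t at t = 8.0000: 136.571766
  t * PV_t at t = 8.5000: 138.991860
  t * PV_t at t = 9.0000: 140.965375
  t * PV_t at t = 9.5000: 142.525656
  t * PV_t at t = 10.0000: 4370.293109
Macaulay duration D = (sum_t t * PV_t) / P = 6253.279388 / 868.786115 = 7.197720

Answer: Macaulay duration = 7.1977 years
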